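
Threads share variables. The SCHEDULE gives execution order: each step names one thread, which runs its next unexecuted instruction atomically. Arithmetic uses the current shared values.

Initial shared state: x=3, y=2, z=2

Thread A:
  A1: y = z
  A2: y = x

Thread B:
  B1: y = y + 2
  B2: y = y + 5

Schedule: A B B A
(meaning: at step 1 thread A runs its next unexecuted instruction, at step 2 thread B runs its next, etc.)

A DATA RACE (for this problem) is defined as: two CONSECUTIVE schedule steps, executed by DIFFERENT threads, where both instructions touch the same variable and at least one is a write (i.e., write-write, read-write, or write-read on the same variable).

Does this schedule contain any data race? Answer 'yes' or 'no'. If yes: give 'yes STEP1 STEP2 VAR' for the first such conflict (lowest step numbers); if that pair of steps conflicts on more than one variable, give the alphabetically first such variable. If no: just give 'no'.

Answer: yes 1 2 y

Derivation:
Steps 1,2: A(y = z) vs B(y = y + 2). RACE on y (W-W).
Steps 2,3: same thread (B). No race.
Steps 3,4: B(y = y + 5) vs A(y = x). RACE on y (W-W).
First conflict at steps 1,2.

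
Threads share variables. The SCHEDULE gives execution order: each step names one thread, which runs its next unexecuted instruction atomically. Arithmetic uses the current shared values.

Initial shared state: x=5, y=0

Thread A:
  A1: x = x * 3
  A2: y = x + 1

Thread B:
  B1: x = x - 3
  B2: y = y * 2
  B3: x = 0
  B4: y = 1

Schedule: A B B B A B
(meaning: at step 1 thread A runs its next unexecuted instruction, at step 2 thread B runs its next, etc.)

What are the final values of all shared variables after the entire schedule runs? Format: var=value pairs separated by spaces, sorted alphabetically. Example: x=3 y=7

Answer: x=0 y=1

Derivation:
Step 1: thread A executes A1 (x = x * 3). Shared: x=15 y=0. PCs: A@1 B@0
Step 2: thread B executes B1 (x = x - 3). Shared: x=12 y=0. PCs: A@1 B@1
Step 3: thread B executes B2 (y = y * 2). Shared: x=12 y=0. PCs: A@1 B@2
Step 4: thread B executes B3 (x = 0). Shared: x=0 y=0. PCs: A@1 B@3
Step 5: thread A executes A2 (y = x + 1). Shared: x=0 y=1. PCs: A@2 B@3
Step 6: thread B executes B4 (y = 1). Shared: x=0 y=1. PCs: A@2 B@4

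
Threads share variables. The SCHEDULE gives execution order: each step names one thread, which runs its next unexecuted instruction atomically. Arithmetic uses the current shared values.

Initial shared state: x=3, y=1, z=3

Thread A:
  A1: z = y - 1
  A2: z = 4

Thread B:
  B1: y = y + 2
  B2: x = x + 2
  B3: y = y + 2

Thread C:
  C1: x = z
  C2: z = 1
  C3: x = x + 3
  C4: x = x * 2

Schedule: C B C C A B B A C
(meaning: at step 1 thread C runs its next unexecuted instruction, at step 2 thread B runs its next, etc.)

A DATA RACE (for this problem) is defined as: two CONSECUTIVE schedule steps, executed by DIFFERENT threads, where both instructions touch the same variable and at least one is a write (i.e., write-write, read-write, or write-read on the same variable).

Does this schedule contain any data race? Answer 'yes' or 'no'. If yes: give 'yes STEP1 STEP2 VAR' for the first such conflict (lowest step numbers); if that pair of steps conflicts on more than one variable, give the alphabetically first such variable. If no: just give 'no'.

Answer: no

Derivation:
Steps 1,2: C(r=z,w=x) vs B(r=y,w=y). No conflict.
Steps 2,3: B(r=y,w=y) vs C(r=-,w=z). No conflict.
Steps 3,4: same thread (C). No race.
Steps 4,5: C(r=x,w=x) vs A(r=y,w=z). No conflict.
Steps 5,6: A(r=y,w=z) vs B(r=x,w=x). No conflict.
Steps 6,7: same thread (B). No race.
Steps 7,8: B(r=y,w=y) vs A(r=-,w=z). No conflict.
Steps 8,9: A(r=-,w=z) vs C(r=x,w=x). No conflict.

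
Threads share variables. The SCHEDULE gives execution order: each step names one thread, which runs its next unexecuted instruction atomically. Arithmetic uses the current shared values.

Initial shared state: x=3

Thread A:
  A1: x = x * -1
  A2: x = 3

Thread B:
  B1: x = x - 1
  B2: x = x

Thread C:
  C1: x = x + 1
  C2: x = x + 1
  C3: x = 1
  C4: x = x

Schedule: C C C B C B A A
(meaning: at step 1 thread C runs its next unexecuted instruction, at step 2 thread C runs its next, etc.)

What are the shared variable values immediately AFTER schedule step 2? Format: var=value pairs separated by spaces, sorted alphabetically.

Answer: x=5

Derivation:
Step 1: thread C executes C1 (x = x + 1). Shared: x=4. PCs: A@0 B@0 C@1
Step 2: thread C executes C2 (x = x + 1). Shared: x=5. PCs: A@0 B@0 C@2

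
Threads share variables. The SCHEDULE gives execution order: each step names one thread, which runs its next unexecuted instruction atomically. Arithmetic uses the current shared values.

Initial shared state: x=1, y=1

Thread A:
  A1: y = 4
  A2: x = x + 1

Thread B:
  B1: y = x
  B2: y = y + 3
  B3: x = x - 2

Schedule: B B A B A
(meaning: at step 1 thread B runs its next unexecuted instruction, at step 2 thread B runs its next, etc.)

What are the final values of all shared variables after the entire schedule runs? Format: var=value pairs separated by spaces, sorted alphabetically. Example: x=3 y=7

Step 1: thread B executes B1 (y = x). Shared: x=1 y=1. PCs: A@0 B@1
Step 2: thread B executes B2 (y = y + 3). Shared: x=1 y=4. PCs: A@0 B@2
Step 3: thread A executes A1 (y = 4). Shared: x=1 y=4. PCs: A@1 B@2
Step 4: thread B executes B3 (x = x - 2). Shared: x=-1 y=4. PCs: A@1 B@3
Step 5: thread A executes A2 (x = x + 1). Shared: x=0 y=4. PCs: A@2 B@3

Answer: x=0 y=4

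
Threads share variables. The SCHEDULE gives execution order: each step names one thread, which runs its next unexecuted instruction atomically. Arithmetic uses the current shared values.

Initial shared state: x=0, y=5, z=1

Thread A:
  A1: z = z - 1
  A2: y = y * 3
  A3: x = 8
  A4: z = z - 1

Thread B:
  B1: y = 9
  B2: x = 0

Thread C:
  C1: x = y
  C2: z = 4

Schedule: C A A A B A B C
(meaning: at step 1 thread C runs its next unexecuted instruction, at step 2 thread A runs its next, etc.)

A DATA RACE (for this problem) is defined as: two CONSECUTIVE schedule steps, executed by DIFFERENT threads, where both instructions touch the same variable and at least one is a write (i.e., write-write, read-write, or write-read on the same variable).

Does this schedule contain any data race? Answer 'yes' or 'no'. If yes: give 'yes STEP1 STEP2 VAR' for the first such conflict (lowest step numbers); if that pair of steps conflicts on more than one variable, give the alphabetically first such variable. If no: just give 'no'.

Steps 1,2: C(r=y,w=x) vs A(r=z,w=z). No conflict.
Steps 2,3: same thread (A). No race.
Steps 3,4: same thread (A). No race.
Steps 4,5: A(r=-,w=x) vs B(r=-,w=y). No conflict.
Steps 5,6: B(r=-,w=y) vs A(r=z,w=z). No conflict.
Steps 6,7: A(r=z,w=z) vs B(r=-,w=x). No conflict.
Steps 7,8: B(r=-,w=x) vs C(r=-,w=z). No conflict.

Answer: no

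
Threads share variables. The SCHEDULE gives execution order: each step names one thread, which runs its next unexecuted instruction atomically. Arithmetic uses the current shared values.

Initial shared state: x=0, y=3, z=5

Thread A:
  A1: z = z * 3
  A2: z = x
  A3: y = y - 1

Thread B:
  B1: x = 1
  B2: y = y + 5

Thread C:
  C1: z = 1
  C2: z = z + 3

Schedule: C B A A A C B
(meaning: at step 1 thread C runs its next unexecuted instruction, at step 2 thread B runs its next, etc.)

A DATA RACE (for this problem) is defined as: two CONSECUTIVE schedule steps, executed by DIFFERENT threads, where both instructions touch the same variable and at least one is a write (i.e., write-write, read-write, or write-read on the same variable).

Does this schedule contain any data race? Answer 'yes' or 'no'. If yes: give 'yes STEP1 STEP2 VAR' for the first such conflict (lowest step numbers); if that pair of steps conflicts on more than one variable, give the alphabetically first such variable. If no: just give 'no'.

Steps 1,2: C(r=-,w=z) vs B(r=-,w=x). No conflict.
Steps 2,3: B(r=-,w=x) vs A(r=z,w=z). No conflict.
Steps 3,4: same thread (A). No race.
Steps 4,5: same thread (A). No race.
Steps 5,6: A(r=y,w=y) vs C(r=z,w=z). No conflict.
Steps 6,7: C(r=z,w=z) vs B(r=y,w=y). No conflict.

Answer: no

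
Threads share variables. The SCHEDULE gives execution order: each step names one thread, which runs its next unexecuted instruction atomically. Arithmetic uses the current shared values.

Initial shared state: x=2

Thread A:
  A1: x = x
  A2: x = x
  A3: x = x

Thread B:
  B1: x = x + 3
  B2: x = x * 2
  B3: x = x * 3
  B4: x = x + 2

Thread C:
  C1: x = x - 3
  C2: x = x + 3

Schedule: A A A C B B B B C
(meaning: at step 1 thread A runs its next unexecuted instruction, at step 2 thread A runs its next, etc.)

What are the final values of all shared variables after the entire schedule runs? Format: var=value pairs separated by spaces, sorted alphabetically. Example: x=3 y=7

Answer: x=17

Derivation:
Step 1: thread A executes A1 (x = x). Shared: x=2. PCs: A@1 B@0 C@0
Step 2: thread A executes A2 (x = x). Shared: x=2. PCs: A@2 B@0 C@0
Step 3: thread A executes A3 (x = x). Shared: x=2. PCs: A@3 B@0 C@0
Step 4: thread C executes C1 (x = x - 3). Shared: x=-1. PCs: A@3 B@0 C@1
Step 5: thread B executes B1 (x = x + 3). Shared: x=2. PCs: A@3 B@1 C@1
Step 6: thread B executes B2 (x = x * 2). Shared: x=4. PCs: A@3 B@2 C@1
Step 7: thread B executes B3 (x = x * 3). Shared: x=12. PCs: A@3 B@3 C@1
Step 8: thread B executes B4 (x = x + 2). Shared: x=14. PCs: A@3 B@4 C@1
Step 9: thread C executes C2 (x = x + 3). Shared: x=17. PCs: A@3 B@4 C@2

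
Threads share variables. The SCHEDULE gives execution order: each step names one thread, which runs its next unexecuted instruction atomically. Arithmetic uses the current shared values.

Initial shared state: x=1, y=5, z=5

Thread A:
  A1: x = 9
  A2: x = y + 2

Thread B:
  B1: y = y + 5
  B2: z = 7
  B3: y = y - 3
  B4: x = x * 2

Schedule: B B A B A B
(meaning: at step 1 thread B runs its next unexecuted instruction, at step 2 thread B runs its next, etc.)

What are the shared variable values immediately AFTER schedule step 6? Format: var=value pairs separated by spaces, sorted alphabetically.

Answer: x=18 y=7 z=7

Derivation:
Step 1: thread B executes B1 (y = y + 5). Shared: x=1 y=10 z=5. PCs: A@0 B@1
Step 2: thread B executes B2 (z = 7). Shared: x=1 y=10 z=7. PCs: A@0 B@2
Step 3: thread A executes A1 (x = 9). Shared: x=9 y=10 z=7. PCs: A@1 B@2
Step 4: thread B executes B3 (y = y - 3). Shared: x=9 y=7 z=7. PCs: A@1 B@3
Step 5: thread A executes A2 (x = y + 2). Shared: x=9 y=7 z=7. PCs: A@2 B@3
Step 6: thread B executes B4 (x = x * 2). Shared: x=18 y=7 z=7. PCs: A@2 B@4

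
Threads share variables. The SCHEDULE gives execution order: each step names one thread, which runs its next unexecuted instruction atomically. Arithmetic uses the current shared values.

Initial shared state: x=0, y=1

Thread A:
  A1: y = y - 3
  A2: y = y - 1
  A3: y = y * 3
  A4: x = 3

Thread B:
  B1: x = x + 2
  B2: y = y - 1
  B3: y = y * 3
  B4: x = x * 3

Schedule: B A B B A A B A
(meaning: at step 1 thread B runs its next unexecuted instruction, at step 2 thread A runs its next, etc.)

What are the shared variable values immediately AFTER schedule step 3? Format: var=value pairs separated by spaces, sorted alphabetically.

Step 1: thread B executes B1 (x = x + 2). Shared: x=2 y=1. PCs: A@0 B@1
Step 2: thread A executes A1 (y = y - 3). Shared: x=2 y=-2. PCs: A@1 B@1
Step 3: thread B executes B2 (y = y - 1). Shared: x=2 y=-3. PCs: A@1 B@2

Answer: x=2 y=-3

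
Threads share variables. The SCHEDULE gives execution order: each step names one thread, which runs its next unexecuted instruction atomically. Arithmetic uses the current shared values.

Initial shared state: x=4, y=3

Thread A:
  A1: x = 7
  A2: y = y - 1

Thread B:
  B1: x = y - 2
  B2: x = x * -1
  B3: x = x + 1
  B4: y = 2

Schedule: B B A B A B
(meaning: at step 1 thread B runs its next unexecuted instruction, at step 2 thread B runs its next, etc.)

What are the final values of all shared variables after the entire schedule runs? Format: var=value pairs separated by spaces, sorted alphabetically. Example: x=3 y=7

Step 1: thread B executes B1 (x = y - 2). Shared: x=1 y=3. PCs: A@0 B@1
Step 2: thread B executes B2 (x = x * -1). Shared: x=-1 y=3. PCs: A@0 B@2
Step 3: thread A executes A1 (x = 7). Shared: x=7 y=3. PCs: A@1 B@2
Step 4: thread B executes B3 (x = x + 1). Shared: x=8 y=3. PCs: A@1 B@3
Step 5: thread A executes A2 (y = y - 1). Shared: x=8 y=2. PCs: A@2 B@3
Step 6: thread B executes B4 (y = 2). Shared: x=8 y=2. PCs: A@2 B@4

Answer: x=8 y=2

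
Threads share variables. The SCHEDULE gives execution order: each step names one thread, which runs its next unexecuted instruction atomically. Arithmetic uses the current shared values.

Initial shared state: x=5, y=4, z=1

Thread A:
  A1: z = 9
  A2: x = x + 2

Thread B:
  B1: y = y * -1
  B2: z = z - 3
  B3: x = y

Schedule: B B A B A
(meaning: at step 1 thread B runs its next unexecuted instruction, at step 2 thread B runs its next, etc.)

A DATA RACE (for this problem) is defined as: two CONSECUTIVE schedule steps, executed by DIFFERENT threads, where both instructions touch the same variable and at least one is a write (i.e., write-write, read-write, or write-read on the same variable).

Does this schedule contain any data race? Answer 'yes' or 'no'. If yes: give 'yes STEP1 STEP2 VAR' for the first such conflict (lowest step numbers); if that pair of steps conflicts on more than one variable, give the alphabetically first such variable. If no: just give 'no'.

Steps 1,2: same thread (B). No race.
Steps 2,3: B(z = z - 3) vs A(z = 9). RACE on z (W-W).
Steps 3,4: A(r=-,w=z) vs B(r=y,w=x). No conflict.
Steps 4,5: B(x = y) vs A(x = x + 2). RACE on x (W-W).
First conflict at steps 2,3.

Answer: yes 2 3 z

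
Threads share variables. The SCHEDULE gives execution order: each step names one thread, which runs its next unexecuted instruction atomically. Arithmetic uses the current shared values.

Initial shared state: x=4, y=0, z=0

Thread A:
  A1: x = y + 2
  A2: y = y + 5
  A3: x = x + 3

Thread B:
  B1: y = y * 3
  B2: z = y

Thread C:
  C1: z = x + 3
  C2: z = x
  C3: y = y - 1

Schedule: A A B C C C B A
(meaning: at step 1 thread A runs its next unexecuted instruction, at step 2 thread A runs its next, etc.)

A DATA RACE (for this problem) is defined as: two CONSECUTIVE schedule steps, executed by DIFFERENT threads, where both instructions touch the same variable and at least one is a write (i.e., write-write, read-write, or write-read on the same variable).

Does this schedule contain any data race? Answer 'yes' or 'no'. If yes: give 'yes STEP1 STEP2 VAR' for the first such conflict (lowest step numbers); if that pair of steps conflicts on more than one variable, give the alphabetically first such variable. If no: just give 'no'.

Answer: yes 2 3 y

Derivation:
Steps 1,2: same thread (A). No race.
Steps 2,3: A(y = y + 5) vs B(y = y * 3). RACE on y (W-W).
Steps 3,4: B(r=y,w=y) vs C(r=x,w=z). No conflict.
Steps 4,5: same thread (C). No race.
Steps 5,6: same thread (C). No race.
Steps 6,7: C(y = y - 1) vs B(z = y). RACE on y (W-R).
Steps 7,8: B(r=y,w=z) vs A(r=x,w=x). No conflict.
First conflict at steps 2,3.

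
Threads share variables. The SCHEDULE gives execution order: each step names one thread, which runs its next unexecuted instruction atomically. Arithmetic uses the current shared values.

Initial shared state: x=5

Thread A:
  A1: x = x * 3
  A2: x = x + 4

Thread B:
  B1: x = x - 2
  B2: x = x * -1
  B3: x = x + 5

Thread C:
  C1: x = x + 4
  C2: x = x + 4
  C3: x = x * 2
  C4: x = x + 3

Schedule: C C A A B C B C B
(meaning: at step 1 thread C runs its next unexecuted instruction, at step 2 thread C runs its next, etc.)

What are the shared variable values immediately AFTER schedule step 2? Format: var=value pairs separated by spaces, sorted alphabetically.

Step 1: thread C executes C1 (x = x + 4). Shared: x=9. PCs: A@0 B@0 C@1
Step 2: thread C executes C2 (x = x + 4). Shared: x=13. PCs: A@0 B@0 C@2

Answer: x=13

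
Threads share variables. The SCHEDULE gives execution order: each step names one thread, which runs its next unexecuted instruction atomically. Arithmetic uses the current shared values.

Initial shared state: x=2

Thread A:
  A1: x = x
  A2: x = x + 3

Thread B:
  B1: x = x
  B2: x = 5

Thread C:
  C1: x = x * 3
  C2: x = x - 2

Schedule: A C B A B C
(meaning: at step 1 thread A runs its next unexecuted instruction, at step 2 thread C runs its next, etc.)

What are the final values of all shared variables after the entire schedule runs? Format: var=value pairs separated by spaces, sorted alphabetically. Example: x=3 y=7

Step 1: thread A executes A1 (x = x). Shared: x=2. PCs: A@1 B@0 C@0
Step 2: thread C executes C1 (x = x * 3). Shared: x=6. PCs: A@1 B@0 C@1
Step 3: thread B executes B1 (x = x). Shared: x=6. PCs: A@1 B@1 C@1
Step 4: thread A executes A2 (x = x + 3). Shared: x=9. PCs: A@2 B@1 C@1
Step 5: thread B executes B2 (x = 5). Shared: x=5. PCs: A@2 B@2 C@1
Step 6: thread C executes C2 (x = x - 2). Shared: x=3. PCs: A@2 B@2 C@2

Answer: x=3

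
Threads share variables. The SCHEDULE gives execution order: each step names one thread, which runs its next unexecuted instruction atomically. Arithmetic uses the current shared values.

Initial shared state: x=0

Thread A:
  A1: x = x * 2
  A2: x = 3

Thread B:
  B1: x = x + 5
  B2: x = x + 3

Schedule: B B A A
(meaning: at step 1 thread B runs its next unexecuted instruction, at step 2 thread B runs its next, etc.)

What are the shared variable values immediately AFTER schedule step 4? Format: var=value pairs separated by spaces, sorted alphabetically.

Answer: x=3

Derivation:
Step 1: thread B executes B1 (x = x + 5). Shared: x=5. PCs: A@0 B@1
Step 2: thread B executes B2 (x = x + 3). Shared: x=8. PCs: A@0 B@2
Step 3: thread A executes A1 (x = x * 2). Shared: x=16. PCs: A@1 B@2
Step 4: thread A executes A2 (x = 3). Shared: x=3. PCs: A@2 B@2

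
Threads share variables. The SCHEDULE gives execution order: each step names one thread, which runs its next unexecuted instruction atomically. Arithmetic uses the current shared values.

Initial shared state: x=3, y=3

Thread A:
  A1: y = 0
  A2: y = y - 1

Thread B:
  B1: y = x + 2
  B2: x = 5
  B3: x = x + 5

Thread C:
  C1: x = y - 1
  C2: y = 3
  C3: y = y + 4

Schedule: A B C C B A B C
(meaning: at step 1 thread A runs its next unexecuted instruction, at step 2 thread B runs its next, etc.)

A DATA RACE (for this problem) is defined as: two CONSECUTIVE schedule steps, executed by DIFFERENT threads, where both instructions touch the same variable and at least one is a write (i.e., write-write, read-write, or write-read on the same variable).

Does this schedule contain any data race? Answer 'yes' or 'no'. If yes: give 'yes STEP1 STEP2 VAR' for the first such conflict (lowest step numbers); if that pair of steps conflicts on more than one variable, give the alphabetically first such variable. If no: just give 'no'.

Answer: yes 1 2 y

Derivation:
Steps 1,2: A(y = 0) vs B(y = x + 2). RACE on y (W-W).
Steps 2,3: B(y = x + 2) vs C(x = y - 1). RACE on x (R-W), y (W-R). Multiple vars; alphabetically first is x.
Steps 3,4: same thread (C). No race.
Steps 4,5: C(r=-,w=y) vs B(r=-,w=x). No conflict.
Steps 5,6: B(r=-,w=x) vs A(r=y,w=y). No conflict.
Steps 6,7: A(r=y,w=y) vs B(r=x,w=x). No conflict.
Steps 7,8: B(r=x,w=x) vs C(r=y,w=y). No conflict.
First conflict at steps 1,2.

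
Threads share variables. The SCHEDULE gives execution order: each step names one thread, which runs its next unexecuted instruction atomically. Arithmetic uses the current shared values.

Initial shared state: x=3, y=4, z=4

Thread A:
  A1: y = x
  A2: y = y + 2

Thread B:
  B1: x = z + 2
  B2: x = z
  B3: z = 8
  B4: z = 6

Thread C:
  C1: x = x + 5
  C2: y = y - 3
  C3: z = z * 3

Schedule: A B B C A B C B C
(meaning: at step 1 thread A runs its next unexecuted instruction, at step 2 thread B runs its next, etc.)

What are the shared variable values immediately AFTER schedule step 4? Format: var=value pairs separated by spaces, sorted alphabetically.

Answer: x=9 y=3 z=4

Derivation:
Step 1: thread A executes A1 (y = x). Shared: x=3 y=3 z=4. PCs: A@1 B@0 C@0
Step 2: thread B executes B1 (x = z + 2). Shared: x=6 y=3 z=4. PCs: A@1 B@1 C@0
Step 3: thread B executes B2 (x = z). Shared: x=4 y=3 z=4. PCs: A@1 B@2 C@0
Step 4: thread C executes C1 (x = x + 5). Shared: x=9 y=3 z=4. PCs: A@1 B@2 C@1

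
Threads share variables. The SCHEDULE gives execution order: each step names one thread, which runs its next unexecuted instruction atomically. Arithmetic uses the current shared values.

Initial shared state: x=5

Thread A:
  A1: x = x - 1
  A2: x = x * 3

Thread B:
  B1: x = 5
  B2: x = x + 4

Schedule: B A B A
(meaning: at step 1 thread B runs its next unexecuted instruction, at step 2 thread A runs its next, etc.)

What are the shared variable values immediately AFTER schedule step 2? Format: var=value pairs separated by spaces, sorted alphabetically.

Answer: x=4

Derivation:
Step 1: thread B executes B1 (x = 5). Shared: x=5. PCs: A@0 B@1
Step 2: thread A executes A1 (x = x - 1). Shared: x=4. PCs: A@1 B@1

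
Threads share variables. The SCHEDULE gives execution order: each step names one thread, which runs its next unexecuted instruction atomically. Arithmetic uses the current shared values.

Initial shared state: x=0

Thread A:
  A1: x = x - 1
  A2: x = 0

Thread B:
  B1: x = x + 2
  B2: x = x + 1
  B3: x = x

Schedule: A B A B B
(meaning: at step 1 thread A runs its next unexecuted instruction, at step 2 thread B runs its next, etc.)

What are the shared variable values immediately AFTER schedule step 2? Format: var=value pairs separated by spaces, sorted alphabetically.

Step 1: thread A executes A1 (x = x - 1). Shared: x=-1. PCs: A@1 B@0
Step 2: thread B executes B1 (x = x + 2). Shared: x=1. PCs: A@1 B@1

Answer: x=1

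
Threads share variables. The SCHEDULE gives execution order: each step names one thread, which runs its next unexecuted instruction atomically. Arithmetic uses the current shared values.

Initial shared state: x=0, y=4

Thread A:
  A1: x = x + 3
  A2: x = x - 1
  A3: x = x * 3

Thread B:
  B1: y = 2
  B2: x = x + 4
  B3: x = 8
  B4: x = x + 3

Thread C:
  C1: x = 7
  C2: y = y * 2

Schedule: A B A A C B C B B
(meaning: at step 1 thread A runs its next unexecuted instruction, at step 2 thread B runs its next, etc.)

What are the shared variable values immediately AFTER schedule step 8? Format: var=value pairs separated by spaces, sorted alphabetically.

Step 1: thread A executes A1 (x = x + 3). Shared: x=3 y=4. PCs: A@1 B@0 C@0
Step 2: thread B executes B1 (y = 2). Shared: x=3 y=2. PCs: A@1 B@1 C@0
Step 3: thread A executes A2 (x = x - 1). Shared: x=2 y=2. PCs: A@2 B@1 C@0
Step 4: thread A executes A3 (x = x * 3). Shared: x=6 y=2. PCs: A@3 B@1 C@0
Step 5: thread C executes C1 (x = 7). Shared: x=7 y=2. PCs: A@3 B@1 C@1
Step 6: thread B executes B2 (x = x + 4). Shared: x=11 y=2. PCs: A@3 B@2 C@1
Step 7: thread C executes C2 (y = y * 2). Shared: x=11 y=4. PCs: A@3 B@2 C@2
Step 8: thread B executes B3 (x = 8). Shared: x=8 y=4. PCs: A@3 B@3 C@2

Answer: x=8 y=4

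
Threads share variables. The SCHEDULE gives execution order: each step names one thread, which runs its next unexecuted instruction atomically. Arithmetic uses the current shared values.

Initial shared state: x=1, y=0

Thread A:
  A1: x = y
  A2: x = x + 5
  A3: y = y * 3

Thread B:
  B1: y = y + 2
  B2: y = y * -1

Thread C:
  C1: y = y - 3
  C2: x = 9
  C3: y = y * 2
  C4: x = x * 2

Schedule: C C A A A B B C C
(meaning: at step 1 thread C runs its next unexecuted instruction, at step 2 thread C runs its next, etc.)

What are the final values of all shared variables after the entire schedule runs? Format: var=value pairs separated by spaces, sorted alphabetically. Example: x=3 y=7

Step 1: thread C executes C1 (y = y - 3). Shared: x=1 y=-3. PCs: A@0 B@0 C@1
Step 2: thread C executes C2 (x = 9). Shared: x=9 y=-3. PCs: A@0 B@0 C@2
Step 3: thread A executes A1 (x = y). Shared: x=-3 y=-3. PCs: A@1 B@0 C@2
Step 4: thread A executes A2 (x = x + 5). Shared: x=2 y=-3. PCs: A@2 B@0 C@2
Step 5: thread A executes A3 (y = y * 3). Shared: x=2 y=-9. PCs: A@3 B@0 C@2
Step 6: thread B executes B1 (y = y + 2). Shared: x=2 y=-7. PCs: A@3 B@1 C@2
Step 7: thread B executes B2 (y = y * -1). Shared: x=2 y=7. PCs: A@3 B@2 C@2
Step 8: thread C executes C3 (y = y * 2). Shared: x=2 y=14. PCs: A@3 B@2 C@3
Step 9: thread C executes C4 (x = x * 2). Shared: x=4 y=14. PCs: A@3 B@2 C@4

Answer: x=4 y=14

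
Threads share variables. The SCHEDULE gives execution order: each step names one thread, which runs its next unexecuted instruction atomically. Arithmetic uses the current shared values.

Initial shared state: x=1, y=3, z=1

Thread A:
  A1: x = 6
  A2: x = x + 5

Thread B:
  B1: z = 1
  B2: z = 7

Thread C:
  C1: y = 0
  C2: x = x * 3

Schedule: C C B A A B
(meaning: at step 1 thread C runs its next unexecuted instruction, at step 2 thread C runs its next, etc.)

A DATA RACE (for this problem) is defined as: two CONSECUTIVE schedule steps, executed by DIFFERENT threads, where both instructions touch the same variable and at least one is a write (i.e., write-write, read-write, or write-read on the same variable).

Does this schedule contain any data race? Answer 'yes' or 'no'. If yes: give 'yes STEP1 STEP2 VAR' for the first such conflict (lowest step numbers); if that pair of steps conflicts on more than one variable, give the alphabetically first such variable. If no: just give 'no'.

Steps 1,2: same thread (C). No race.
Steps 2,3: C(r=x,w=x) vs B(r=-,w=z). No conflict.
Steps 3,4: B(r=-,w=z) vs A(r=-,w=x). No conflict.
Steps 4,5: same thread (A). No race.
Steps 5,6: A(r=x,w=x) vs B(r=-,w=z). No conflict.

Answer: no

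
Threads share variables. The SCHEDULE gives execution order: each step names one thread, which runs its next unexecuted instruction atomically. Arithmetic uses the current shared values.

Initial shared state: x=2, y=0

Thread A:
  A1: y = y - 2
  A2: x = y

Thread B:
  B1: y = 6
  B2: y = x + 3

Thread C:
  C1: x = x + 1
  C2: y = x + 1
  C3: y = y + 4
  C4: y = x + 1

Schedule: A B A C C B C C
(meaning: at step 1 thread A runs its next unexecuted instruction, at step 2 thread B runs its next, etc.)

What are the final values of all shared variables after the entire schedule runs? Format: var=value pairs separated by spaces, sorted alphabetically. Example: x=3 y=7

Step 1: thread A executes A1 (y = y - 2). Shared: x=2 y=-2. PCs: A@1 B@0 C@0
Step 2: thread B executes B1 (y = 6). Shared: x=2 y=6. PCs: A@1 B@1 C@0
Step 3: thread A executes A2 (x = y). Shared: x=6 y=6. PCs: A@2 B@1 C@0
Step 4: thread C executes C1 (x = x + 1). Shared: x=7 y=6. PCs: A@2 B@1 C@1
Step 5: thread C executes C2 (y = x + 1). Shared: x=7 y=8. PCs: A@2 B@1 C@2
Step 6: thread B executes B2 (y = x + 3). Shared: x=7 y=10. PCs: A@2 B@2 C@2
Step 7: thread C executes C3 (y = y + 4). Shared: x=7 y=14. PCs: A@2 B@2 C@3
Step 8: thread C executes C4 (y = x + 1). Shared: x=7 y=8. PCs: A@2 B@2 C@4

Answer: x=7 y=8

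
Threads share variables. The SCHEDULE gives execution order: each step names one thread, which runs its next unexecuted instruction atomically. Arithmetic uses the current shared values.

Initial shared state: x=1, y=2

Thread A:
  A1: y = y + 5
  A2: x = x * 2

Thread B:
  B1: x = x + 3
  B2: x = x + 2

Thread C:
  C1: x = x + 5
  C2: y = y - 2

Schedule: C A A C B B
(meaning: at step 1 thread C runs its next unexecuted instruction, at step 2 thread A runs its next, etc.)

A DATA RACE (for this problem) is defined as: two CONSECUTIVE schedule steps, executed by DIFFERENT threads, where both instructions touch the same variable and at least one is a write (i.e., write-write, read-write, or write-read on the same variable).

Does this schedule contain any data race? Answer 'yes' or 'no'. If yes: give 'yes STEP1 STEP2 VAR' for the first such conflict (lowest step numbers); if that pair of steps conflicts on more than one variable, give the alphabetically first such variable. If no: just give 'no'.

Answer: no

Derivation:
Steps 1,2: C(r=x,w=x) vs A(r=y,w=y). No conflict.
Steps 2,3: same thread (A). No race.
Steps 3,4: A(r=x,w=x) vs C(r=y,w=y). No conflict.
Steps 4,5: C(r=y,w=y) vs B(r=x,w=x). No conflict.
Steps 5,6: same thread (B). No race.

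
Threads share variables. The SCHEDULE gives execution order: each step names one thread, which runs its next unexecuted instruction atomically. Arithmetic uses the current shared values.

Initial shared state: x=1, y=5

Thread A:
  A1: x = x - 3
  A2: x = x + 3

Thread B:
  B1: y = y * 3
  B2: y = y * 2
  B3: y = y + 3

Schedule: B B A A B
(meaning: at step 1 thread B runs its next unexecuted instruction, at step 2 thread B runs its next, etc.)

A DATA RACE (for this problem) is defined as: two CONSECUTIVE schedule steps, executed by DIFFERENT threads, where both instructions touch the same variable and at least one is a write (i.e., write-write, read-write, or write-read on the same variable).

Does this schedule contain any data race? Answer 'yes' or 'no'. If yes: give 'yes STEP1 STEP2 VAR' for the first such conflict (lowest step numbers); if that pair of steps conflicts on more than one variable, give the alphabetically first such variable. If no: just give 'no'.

Answer: no

Derivation:
Steps 1,2: same thread (B). No race.
Steps 2,3: B(r=y,w=y) vs A(r=x,w=x). No conflict.
Steps 3,4: same thread (A). No race.
Steps 4,5: A(r=x,w=x) vs B(r=y,w=y). No conflict.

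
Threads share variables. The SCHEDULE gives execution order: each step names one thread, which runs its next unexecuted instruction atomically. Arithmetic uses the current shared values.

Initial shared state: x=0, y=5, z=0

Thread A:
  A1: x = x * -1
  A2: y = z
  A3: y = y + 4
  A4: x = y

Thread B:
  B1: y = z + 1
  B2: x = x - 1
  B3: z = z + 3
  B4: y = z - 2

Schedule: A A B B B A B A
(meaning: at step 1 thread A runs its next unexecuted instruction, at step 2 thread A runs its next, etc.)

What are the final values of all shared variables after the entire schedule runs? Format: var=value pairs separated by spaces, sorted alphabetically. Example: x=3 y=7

Step 1: thread A executes A1 (x = x * -1). Shared: x=0 y=5 z=0. PCs: A@1 B@0
Step 2: thread A executes A2 (y = z). Shared: x=0 y=0 z=0. PCs: A@2 B@0
Step 3: thread B executes B1 (y = z + 1). Shared: x=0 y=1 z=0. PCs: A@2 B@1
Step 4: thread B executes B2 (x = x - 1). Shared: x=-1 y=1 z=0. PCs: A@2 B@2
Step 5: thread B executes B3 (z = z + 3). Shared: x=-1 y=1 z=3. PCs: A@2 B@3
Step 6: thread A executes A3 (y = y + 4). Shared: x=-1 y=5 z=3. PCs: A@3 B@3
Step 7: thread B executes B4 (y = z - 2). Shared: x=-1 y=1 z=3. PCs: A@3 B@4
Step 8: thread A executes A4 (x = y). Shared: x=1 y=1 z=3. PCs: A@4 B@4

Answer: x=1 y=1 z=3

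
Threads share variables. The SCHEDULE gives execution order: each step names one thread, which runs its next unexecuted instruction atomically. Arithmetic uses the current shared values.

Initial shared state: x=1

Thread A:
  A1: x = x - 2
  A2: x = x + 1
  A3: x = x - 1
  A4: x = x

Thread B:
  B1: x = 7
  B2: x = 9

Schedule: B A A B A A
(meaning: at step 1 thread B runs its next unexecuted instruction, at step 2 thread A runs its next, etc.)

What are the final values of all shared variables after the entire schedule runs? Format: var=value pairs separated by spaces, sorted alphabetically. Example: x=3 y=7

Answer: x=8

Derivation:
Step 1: thread B executes B1 (x = 7). Shared: x=7. PCs: A@0 B@1
Step 2: thread A executes A1 (x = x - 2). Shared: x=5. PCs: A@1 B@1
Step 3: thread A executes A2 (x = x + 1). Shared: x=6. PCs: A@2 B@1
Step 4: thread B executes B2 (x = 9). Shared: x=9. PCs: A@2 B@2
Step 5: thread A executes A3 (x = x - 1). Shared: x=8. PCs: A@3 B@2
Step 6: thread A executes A4 (x = x). Shared: x=8. PCs: A@4 B@2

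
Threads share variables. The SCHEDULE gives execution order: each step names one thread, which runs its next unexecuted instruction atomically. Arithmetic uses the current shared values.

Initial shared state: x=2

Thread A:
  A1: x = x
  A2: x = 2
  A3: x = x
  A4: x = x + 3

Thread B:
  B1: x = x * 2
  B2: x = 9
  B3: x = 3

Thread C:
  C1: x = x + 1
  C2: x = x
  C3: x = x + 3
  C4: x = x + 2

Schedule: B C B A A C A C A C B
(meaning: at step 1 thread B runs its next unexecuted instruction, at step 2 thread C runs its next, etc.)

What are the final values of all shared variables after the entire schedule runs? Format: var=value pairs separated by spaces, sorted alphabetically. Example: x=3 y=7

Answer: x=3

Derivation:
Step 1: thread B executes B1 (x = x * 2). Shared: x=4. PCs: A@0 B@1 C@0
Step 2: thread C executes C1 (x = x + 1). Shared: x=5. PCs: A@0 B@1 C@1
Step 3: thread B executes B2 (x = 9). Shared: x=9. PCs: A@0 B@2 C@1
Step 4: thread A executes A1 (x = x). Shared: x=9. PCs: A@1 B@2 C@1
Step 5: thread A executes A2 (x = 2). Shared: x=2. PCs: A@2 B@2 C@1
Step 6: thread C executes C2 (x = x). Shared: x=2. PCs: A@2 B@2 C@2
Step 7: thread A executes A3 (x = x). Shared: x=2. PCs: A@3 B@2 C@2
Step 8: thread C executes C3 (x = x + 3). Shared: x=5. PCs: A@3 B@2 C@3
Step 9: thread A executes A4 (x = x + 3). Shared: x=8. PCs: A@4 B@2 C@3
Step 10: thread C executes C4 (x = x + 2). Shared: x=10. PCs: A@4 B@2 C@4
Step 11: thread B executes B3 (x = 3). Shared: x=3. PCs: A@4 B@3 C@4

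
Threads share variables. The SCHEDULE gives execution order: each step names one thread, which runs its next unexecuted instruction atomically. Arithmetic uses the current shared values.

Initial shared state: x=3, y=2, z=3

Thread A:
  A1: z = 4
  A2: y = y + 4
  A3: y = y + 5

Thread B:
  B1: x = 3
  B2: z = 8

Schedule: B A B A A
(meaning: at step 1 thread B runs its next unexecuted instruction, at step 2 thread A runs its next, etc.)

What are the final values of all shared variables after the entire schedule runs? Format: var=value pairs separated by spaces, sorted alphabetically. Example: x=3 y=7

Step 1: thread B executes B1 (x = 3). Shared: x=3 y=2 z=3. PCs: A@0 B@1
Step 2: thread A executes A1 (z = 4). Shared: x=3 y=2 z=4. PCs: A@1 B@1
Step 3: thread B executes B2 (z = 8). Shared: x=3 y=2 z=8. PCs: A@1 B@2
Step 4: thread A executes A2 (y = y + 4). Shared: x=3 y=6 z=8. PCs: A@2 B@2
Step 5: thread A executes A3 (y = y + 5). Shared: x=3 y=11 z=8. PCs: A@3 B@2

Answer: x=3 y=11 z=8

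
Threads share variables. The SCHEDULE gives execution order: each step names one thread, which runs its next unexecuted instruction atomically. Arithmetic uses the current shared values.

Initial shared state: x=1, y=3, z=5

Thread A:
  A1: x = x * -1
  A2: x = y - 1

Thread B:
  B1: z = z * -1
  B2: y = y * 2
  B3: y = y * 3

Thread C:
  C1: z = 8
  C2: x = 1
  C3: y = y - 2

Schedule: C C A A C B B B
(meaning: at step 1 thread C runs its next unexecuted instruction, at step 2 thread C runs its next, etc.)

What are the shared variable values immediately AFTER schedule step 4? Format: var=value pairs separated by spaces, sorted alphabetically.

Answer: x=2 y=3 z=8

Derivation:
Step 1: thread C executes C1 (z = 8). Shared: x=1 y=3 z=8. PCs: A@0 B@0 C@1
Step 2: thread C executes C2 (x = 1). Shared: x=1 y=3 z=8. PCs: A@0 B@0 C@2
Step 3: thread A executes A1 (x = x * -1). Shared: x=-1 y=3 z=8. PCs: A@1 B@0 C@2
Step 4: thread A executes A2 (x = y - 1). Shared: x=2 y=3 z=8. PCs: A@2 B@0 C@2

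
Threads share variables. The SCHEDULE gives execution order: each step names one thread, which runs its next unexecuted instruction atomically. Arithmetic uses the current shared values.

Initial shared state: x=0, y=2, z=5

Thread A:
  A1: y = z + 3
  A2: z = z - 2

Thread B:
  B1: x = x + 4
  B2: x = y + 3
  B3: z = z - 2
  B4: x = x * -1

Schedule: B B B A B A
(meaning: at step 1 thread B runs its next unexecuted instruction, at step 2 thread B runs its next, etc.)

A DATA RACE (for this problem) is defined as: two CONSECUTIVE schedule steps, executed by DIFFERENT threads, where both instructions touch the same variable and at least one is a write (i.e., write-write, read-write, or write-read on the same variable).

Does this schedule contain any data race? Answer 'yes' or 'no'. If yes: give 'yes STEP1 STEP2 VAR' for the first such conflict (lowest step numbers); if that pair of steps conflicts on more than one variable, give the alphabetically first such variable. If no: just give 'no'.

Answer: yes 3 4 z

Derivation:
Steps 1,2: same thread (B). No race.
Steps 2,3: same thread (B). No race.
Steps 3,4: B(z = z - 2) vs A(y = z + 3). RACE on z (W-R).
Steps 4,5: A(r=z,w=y) vs B(r=x,w=x). No conflict.
Steps 5,6: B(r=x,w=x) vs A(r=z,w=z). No conflict.
First conflict at steps 3,4.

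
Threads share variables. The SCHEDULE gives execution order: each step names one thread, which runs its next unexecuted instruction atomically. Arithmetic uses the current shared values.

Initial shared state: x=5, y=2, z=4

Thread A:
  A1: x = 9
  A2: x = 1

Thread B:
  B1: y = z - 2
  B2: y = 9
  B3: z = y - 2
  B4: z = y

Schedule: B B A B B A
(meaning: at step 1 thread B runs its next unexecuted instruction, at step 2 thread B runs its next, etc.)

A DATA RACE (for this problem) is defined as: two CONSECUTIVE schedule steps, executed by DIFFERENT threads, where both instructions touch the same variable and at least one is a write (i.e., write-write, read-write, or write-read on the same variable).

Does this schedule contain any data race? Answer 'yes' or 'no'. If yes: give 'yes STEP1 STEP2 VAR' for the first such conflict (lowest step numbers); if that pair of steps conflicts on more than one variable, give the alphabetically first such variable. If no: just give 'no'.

Steps 1,2: same thread (B). No race.
Steps 2,3: B(r=-,w=y) vs A(r=-,w=x). No conflict.
Steps 3,4: A(r=-,w=x) vs B(r=y,w=z). No conflict.
Steps 4,5: same thread (B). No race.
Steps 5,6: B(r=y,w=z) vs A(r=-,w=x). No conflict.

Answer: no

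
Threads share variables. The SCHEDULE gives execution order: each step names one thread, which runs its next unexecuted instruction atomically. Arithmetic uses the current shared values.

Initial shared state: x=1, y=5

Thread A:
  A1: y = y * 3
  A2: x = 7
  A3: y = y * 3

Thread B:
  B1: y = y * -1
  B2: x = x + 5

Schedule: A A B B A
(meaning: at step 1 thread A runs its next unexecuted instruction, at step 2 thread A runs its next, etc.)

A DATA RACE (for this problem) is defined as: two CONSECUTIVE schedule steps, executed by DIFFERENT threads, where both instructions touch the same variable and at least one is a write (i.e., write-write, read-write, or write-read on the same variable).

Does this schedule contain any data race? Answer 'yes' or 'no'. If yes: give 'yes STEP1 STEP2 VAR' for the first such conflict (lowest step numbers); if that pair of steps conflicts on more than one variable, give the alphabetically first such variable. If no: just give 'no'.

Answer: no

Derivation:
Steps 1,2: same thread (A). No race.
Steps 2,3: A(r=-,w=x) vs B(r=y,w=y). No conflict.
Steps 3,4: same thread (B). No race.
Steps 4,5: B(r=x,w=x) vs A(r=y,w=y). No conflict.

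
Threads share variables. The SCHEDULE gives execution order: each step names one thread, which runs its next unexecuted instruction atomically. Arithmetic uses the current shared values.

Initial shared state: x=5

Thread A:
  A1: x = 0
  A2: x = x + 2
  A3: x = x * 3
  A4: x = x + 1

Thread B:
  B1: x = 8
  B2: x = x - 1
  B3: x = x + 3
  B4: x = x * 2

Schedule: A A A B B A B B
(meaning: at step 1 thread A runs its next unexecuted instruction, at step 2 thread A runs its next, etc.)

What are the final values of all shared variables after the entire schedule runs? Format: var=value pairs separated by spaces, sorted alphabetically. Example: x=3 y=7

Answer: x=22

Derivation:
Step 1: thread A executes A1 (x = 0). Shared: x=0. PCs: A@1 B@0
Step 2: thread A executes A2 (x = x + 2). Shared: x=2. PCs: A@2 B@0
Step 3: thread A executes A3 (x = x * 3). Shared: x=6. PCs: A@3 B@0
Step 4: thread B executes B1 (x = 8). Shared: x=8. PCs: A@3 B@1
Step 5: thread B executes B2 (x = x - 1). Shared: x=7. PCs: A@3 B@2
Step 6: thread A executes A4 (x = x + 1). Shared: x=8. PCs: A@4 B@2
Step 7: thread B executes B3 (x = x + 3). Shared: x=11. PCs: A@4 B@3
Step 8: thread B executes B4 (x = x * 2). Shared: x=22. PCs: A@4 B@4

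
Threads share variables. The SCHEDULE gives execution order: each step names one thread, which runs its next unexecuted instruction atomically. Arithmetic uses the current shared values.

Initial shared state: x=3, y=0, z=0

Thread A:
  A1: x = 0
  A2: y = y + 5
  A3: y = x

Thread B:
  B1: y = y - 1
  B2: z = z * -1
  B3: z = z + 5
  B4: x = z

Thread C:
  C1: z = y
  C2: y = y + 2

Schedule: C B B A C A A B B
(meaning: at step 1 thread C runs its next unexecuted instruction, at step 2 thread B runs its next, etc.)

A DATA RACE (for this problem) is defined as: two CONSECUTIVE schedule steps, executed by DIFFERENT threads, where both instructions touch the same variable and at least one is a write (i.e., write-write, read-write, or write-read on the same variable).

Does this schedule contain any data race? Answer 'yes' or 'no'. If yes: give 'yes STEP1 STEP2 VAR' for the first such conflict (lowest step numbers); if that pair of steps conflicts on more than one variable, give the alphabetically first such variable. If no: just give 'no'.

Steps 1,2: C(z = y) vs B(y = y - 1). RACE on y (R-W).
Steps 2,3: same thread (B). No race.
Steps 3,4: B(r=z,w=z) vs A(r=-,w=x). No conflict.
Steps 4,5: A(r=-,w=x) vs C(r=y,w=y). No conflict.
Steps 5,6: C(y = y + 2) vs A(y = y + 5). RACE on y (W-W).
Steps 6,7: same thread (A). No race.
Steps 7,8: A(r=x,w=y) vs B(r=z,w=z). No conflict.
Steps 8,9: same thread (B). No race.
First conflict at steps 1,2.

Answer: yes 1 2 y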